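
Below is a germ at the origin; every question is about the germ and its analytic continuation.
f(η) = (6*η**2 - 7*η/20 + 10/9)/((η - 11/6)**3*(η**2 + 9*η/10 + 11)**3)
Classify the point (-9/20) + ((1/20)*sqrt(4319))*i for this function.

The denominator factor η**2 + 9*η/10 + 11 vanishes at (-9/20) + ((1/20)*sqrt(4319))*i and appears to the power 3; the numerator there equals (-44857/720) - ((23/80)*sqrt(4319))*i, nonzero, and no other factor vanishes.
Hence a pole whose order is the multiplicity, 3.

The point is a pole of order 3.


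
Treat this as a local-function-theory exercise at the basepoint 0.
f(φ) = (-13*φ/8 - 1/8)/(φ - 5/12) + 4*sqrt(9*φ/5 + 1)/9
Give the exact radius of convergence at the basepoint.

Denominator factor (φ - 5/12): pole of order 1 at 5/12, modulus 5/12.
Branch term (4/9)*sqrt(1 - φ/(-5/9)): its argument vanishes at φ = -5/9, a square-root branch point, modulus 5/9.
The radius of convergence is the smallest modulus among the singular points: 5/12.

The radius of convergence is 5/12.


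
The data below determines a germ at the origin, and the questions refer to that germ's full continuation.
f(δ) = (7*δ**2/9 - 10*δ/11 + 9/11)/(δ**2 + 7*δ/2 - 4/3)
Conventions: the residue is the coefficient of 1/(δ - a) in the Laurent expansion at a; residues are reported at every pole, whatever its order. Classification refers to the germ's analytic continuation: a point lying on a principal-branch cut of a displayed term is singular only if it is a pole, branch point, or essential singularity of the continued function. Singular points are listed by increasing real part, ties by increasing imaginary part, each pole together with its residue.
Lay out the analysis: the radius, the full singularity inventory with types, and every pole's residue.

Denominator factor (δ**2 + 7*δ/2 - 4/3): discriminant 211/12, real irrational roots -7/4 + (1/12)*sqrt(633) and -7/4 - (1/12)*sqrt(633); poles of order 1, moduli -7/4 + (1/12)*sqrt(633) and 7/4 + (1/12)*sqrt(633).
The radius of convergence is the smallest modulus among the singular points: -7/4 + (1/12)*sqrt(633).
The factor δ**2 + 7*δ/2 - 4/3 splits as (δ - a)(δ - a') with a = -7/4 - (1/12)*sqrt(633), a' = -7/4 + (1/12)*sqrt(633). At the order-1 pole a set g(δ) = (δ - a)*f(δ) = [7*δ**2/9 - 10*δ/11 + 9/11] / (δ - a').
Simple pole: residue = g(a) at a = -7/4 - (1/12)*sqrt(633), which is -719/396 - (19507/250668)*sqrt(633).
The factor δ**2 + 7*δ/2 - 4/3 splits as (δ - a)(δ - a') with a = -7/4 + (1/12)*sqrt(633), a' = -7/4 - (1/12)*sqrt(633). At the order-1 pole a set g(δ) = (δ - a)*f(δ) = [7*δ**2/9 - 10*δ/11 + 9/11] / (δ - a').
Simple pole: residue = g(a) at a = -7/4 + (1/12)*sqrt(633), which is -719/396 + (19507/250668)*sqrt(633).
List the singular points by increasing real part (a conjugate pair: the negative imaginary part first).

Radius of convergence at 0: -7/4 + (1/12)*sqrt(633).
At -7/4 - (1/12)*sqrt(633): a pole of order 1; residue -719/396 - (19507/250668)*sqrt(633).
At -7/4 + (1/12)*sqrt(633): a pole of order 1; residue -719/396 + (19507/250668)*sqrt(633).


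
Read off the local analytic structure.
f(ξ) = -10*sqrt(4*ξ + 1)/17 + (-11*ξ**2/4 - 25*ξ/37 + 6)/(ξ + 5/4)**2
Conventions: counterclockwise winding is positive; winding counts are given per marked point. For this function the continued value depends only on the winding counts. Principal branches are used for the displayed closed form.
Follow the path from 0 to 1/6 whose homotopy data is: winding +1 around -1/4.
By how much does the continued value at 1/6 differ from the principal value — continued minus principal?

The rational part is single-valued and drops out of the difference; each branch term changes only by its own monodromy.
(-10/17)*sqrt(1 - ξ/(-1/4)): winding +1 is odd, the square root flips sign, contributing -2*(-10/17)*sqrt(1 - (1/6)/(-1/4)) = -2*(-10/17)*sqrt(5/3) = (20/51)*sqrt(15).
Summing the contributions at ξ = 1/6 gives (20/51)*sqrt(15).

Continued minus principal equals (20/51)*sqrt(15).


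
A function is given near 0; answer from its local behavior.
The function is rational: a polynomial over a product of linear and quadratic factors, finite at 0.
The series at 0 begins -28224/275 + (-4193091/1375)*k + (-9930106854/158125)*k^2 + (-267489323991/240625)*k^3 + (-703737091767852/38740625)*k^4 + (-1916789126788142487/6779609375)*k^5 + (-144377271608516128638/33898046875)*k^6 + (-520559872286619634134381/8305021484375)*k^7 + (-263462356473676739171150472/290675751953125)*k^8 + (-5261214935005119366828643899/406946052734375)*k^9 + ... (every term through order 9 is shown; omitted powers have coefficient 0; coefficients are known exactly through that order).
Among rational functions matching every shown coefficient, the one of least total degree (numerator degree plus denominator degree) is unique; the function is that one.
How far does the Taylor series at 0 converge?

No rational of total degree below 8 reproduces all 10 coefficients; solving the [2/6] Pade equations on them gives f(k) = (-38*k**2/23 + 3*k/16 - 4/11)/((k - 5/7)**2*(k**2 - 8*k/7 + 1/12)**2), whose expansion matches every shown term.
Denominator factor (k - 5/7)^2: pole of order 2 at 5/7, modulus 5/7.
Denominator factor (k**2 - 8*k/7 + 1/12)^2: discriminant 143/147, real irrational roots 4/7 + (1/42)*sqrt(429) and 4/7 - (1/42)*sqrt(429); poles of order 2, moduli 4/7 + (1/42)*sqrt(429) and 4/7 - (1/42)*sqrt(429).
The radius of convergence is the smallest modulus among the singular points: 4/7 - (1/42)*sqrt(429).

The radius of convergence is 4/7 - (1/42)*sqrt(429).


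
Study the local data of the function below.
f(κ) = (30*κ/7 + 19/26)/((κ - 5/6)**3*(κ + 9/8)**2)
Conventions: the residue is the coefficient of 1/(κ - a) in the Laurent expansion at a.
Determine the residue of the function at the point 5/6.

The residue is -117116928/444050971.

At the order-3 pole 5/6 set g(κ) = (κ - (5/6))^3*f(κ) = (30*κ/7 + 19/26)/(κ + 9/8)**2.
Order-3 pole: residue = g''(a)/2; g''(5/6) = -234233856/444050971, so the residue is -117116928/444050971.


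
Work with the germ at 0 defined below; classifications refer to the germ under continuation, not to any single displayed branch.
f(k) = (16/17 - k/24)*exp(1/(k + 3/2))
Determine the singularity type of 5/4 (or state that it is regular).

There is no denominator, hence no pole anywhere.
The essential point of exp(1/(k - (-3/2))) is -3/2, not 5/4.
So the germ continues analytically to 5/4.

The point is a regular point.


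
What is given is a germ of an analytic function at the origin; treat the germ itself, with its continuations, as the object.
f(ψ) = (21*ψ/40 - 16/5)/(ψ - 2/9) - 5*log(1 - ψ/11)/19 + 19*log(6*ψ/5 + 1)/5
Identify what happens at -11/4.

Denominator factors: ψ - 2/9 = -107/36 at ψ = -11/4 — none vanishes.
Branch term log(1 - ψ/(-5/6)): argument at -11/4 is -23/10, nonzero, so -11/4 is not its branch point (a point on a principal cut is still regular for the continued germ).
Branch term log(1 - ψ/(11)): argument at -11/4 is 5/4, nonzero, so -11/4 is not its branch point (a point on a principal cut is still regular for the continued germ).
So the germ continues analytically to -11/4.

The point is a regular point.


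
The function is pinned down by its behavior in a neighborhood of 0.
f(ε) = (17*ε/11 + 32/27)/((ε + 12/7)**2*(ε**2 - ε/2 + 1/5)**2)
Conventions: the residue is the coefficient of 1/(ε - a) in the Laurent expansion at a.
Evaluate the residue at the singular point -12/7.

The residue is -2115821225/25334470953.

At the order-2 pole -12/7 set g(ε) = (ε - (-12/7))^2*f(ε) = (17*ε/11 + 32/27)/(ε**2 - ε/2 + 1/5)**2.
Order-2 pole: residue = g'(a); g'(-12/7) = -2115821225/25334470953, so the residue is -2115821225/25334470953.


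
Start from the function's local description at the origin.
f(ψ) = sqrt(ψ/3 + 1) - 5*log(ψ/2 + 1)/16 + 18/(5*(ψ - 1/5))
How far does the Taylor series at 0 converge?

The radius of convergence is 1/5.

Denominator factor (ψ - 1/5): pole of order 1 at 1/5, modulus 1/5.
Branch term (-5/16)*log(1 - ψ/(-2)): its argument vanishes at ψ = -2, a logarithmic branch point, modulus 2.
Branch term (1)*sqrt(1 - ψ/(-3)): its argument vanishes at ψ = -3, a square-root branch point, modulus 3.
The radius of convergence is the smallest modulus among the singular points: 1/5.


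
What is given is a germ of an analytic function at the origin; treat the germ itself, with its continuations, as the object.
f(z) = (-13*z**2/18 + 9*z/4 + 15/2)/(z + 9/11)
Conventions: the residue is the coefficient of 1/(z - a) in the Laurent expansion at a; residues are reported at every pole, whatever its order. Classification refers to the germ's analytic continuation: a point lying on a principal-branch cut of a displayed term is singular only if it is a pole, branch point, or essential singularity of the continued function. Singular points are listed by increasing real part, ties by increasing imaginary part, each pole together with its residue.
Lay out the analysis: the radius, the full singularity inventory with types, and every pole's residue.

Radius of convergence at 0: 9/11.
At -9/11: a pole of order 1; residue 2505/484.

Denominator factor (z + 9/11): pole of order 1 at -9/11, modulus 9/11.
The radius of convergence is the smallest modulus among the singular points: 9/11.
At the order-1 pole -9/11 set g(z) = (z - (-9/11))*f(z) = -13*z**2/18 + 9*z/4 + 15/2.
Simple pole: residue = g(a) at a = -9/11, which is 2505/484.


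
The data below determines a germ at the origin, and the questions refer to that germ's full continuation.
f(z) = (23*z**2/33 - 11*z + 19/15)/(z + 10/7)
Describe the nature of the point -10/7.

The point is a pole of order 1.

The denominator factor z + 10/7 vanishes at -10/7 and appears to the power 1; the numerator there equals 49597/2695, nonzero, and no other factor vanishes.
Hence a pole whose order is the multiplicity, 1.


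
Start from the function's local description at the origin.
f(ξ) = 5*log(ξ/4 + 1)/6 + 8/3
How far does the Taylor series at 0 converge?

The radius of convergence is 4.

Branch term (5/6)*log(1 - ξ/(-4)): its argument vanishes at ξ = -4, a logarithmic branch point, modulus 4.
The radius of convergence is the smallest modulus among the singular points: 4.


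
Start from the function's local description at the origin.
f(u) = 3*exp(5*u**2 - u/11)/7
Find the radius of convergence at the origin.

The factor exp(5*u**2 - u/11) is entire and contributes no finite singular point.
The polynomial part has no poles.
No finite singular points: the Taylor series at 0 converges everywhere.

The radius of convergence is infinite.


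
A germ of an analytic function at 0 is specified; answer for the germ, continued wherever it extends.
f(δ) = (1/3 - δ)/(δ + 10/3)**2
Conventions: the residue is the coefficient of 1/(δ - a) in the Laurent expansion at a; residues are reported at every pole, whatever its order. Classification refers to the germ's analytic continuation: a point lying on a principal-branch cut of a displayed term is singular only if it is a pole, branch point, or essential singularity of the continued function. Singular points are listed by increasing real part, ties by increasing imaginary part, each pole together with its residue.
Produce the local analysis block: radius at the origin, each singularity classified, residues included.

Radius of convergence at 0: 10/3.
At -10/3: a pole of order 2; residue -1.

Denominator factor (δ + 10/3)^2: pole of order 2 at -10/3, modulus 10/3.
The radius of convergence is the smallest modulus among the singular points: 10/3.
At the order-2 pole -10/3 set g(δ) = (δ - (-10/3))^2*f(δ) = 1/3 - δ.
Order-2 pole: residue = g'(a); g'(-10/3) = -1, so the residue is -1.


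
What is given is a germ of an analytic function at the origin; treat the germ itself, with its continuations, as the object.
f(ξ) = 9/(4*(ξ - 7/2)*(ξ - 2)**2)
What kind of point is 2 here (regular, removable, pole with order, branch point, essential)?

The point is a pole of order 2.

The denominator factor ξ - 2 vanishes at 2 and appears to the power 2; the numerator there equals 9/4, nonzero, and no other factor vanishes.
Hence a pole whose order is the multiplicity, 2.


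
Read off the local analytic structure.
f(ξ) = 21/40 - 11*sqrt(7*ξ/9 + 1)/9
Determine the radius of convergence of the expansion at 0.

The radius of convergence is 9/7.

Branch term (-11/9)*sqrt(1 - ξ/(-9/7)): its argument vanishes at ξ = -9/7, a square-root branch point, modulus 9/7.
The radius of convergence is the smallest modulus among the singular points: 9/7.


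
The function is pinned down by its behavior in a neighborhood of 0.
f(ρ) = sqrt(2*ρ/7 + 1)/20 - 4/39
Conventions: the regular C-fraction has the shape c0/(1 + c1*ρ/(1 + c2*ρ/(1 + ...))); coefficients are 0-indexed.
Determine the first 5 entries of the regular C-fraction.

Taylor coefficients (expand at 0): a_0 = -41/780, a_1 = 1/140, a_2 = -1/1960, a_3 = 1/13720, a_4 = -1/76832.
c0 = a_0 = -41/780. Peel one level at a time: if S = 1 + c*ρ/S' with S'(0) = 1, then c is the ρ-coefficient of S and S' = c*ρ/(S - 1).
S_1 = c0/f = 1 + (39/287)*ρ + (1443/164738)*ρ^2 + ...; c1 = 39/287.
S_2 = c1*ρ/(S_1 - 1) = 1 + (-37/574)*ρ + (-1/196)*ρ^2 + ...; c2 = -37/574.
S_3 = c2*ρ/(S_2 - 1) = 1 + (-41/518)*ρ + (4715/268324)*ρ^2 + ...; c3 = -41/518.
S_4 = c3*ρ/(S_3 - 1) = 1 + (115/518)*ρ + ...; c4 = 115/518.

The regular C-fraction coefficients are [-41/780, 39/287, -37/574, -41/518, 115/518].


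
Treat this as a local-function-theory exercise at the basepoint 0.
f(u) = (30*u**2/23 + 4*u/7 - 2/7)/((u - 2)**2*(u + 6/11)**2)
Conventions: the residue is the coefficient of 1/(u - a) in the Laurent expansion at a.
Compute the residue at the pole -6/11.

At the order-2 pole -6/11 set g(u) = (u - (-6/11))^2*f(u) = (30*u**2/23 + 4*u/7 - 2/7)/(u - 2)**2.
Order-2 pole: residue = g'(a); g'(-6/11) = -138545/883568, so the residue is -138545/883568.

The residue is -138545/883568.


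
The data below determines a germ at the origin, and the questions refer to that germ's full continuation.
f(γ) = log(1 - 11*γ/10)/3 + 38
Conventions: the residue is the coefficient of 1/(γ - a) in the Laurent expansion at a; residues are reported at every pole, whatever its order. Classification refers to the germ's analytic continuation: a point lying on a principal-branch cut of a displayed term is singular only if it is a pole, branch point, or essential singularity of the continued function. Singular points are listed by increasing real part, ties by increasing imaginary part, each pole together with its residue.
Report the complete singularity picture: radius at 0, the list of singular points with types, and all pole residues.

Radius of convergence at 0: 10/11.
At 10/11: a logarithmic branch point.

Branch term (1/3)*log(1 - γ/(10/11)): its argument vanishes at γ = 10/11, a logarithmic branch point, modulus 10/11.
The radius of convergence is the smallest modulus among the singular points: 10/11.


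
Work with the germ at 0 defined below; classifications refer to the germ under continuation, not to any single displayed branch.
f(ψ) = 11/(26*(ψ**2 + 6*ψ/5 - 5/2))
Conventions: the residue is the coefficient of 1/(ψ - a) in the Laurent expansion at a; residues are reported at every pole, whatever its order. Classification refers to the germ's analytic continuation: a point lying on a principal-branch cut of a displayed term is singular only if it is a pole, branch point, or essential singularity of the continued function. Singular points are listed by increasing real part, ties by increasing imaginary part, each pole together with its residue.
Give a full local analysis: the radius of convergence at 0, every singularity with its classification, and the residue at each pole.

Radius of convergence at 0: -3/5 + (1/10)*sqrt(286).
At -3/5 - (1/10)*sqrt(286): a pole of order 1; residue -(5/676)*sqrt(286).
At -3/5 + (1/10)*sqrt(286): a pole of order 1; residue (5/676)*sqrt(286).

Denominator factor (ψ**2 + 6*ψ/5 - 5/2): discriminant 286/25, real irrational roots -3/5 + (1/10)*sqrt(286) and -3/5 - (1/10)*sqrt(286); poles of order 1, moduli -3/5 + (1/10)*sqrt(286) and 3/5 + (1/10)*sqrt(286).
The radius of convergence is the smallest modulus among the singular points: -3/5 + (1/10)*sqrt(286).
The factor ψ**2 + 6*ψ/5 - 5/2 splits as (ψ - a)(ψ - a') with a = -3/5 - (1/10)*sqrt(286), a' = -3/5 + (1/10)*sqrt(286). At the order-1 pole a set g(ψ) = (ψ - a)*f(ψ) = [11/26] / (ψ - a').
Simple pole: residue = g(a) at a = -3/5 - (1/10)*sqrt(286), which is -(5/676)*sqrt(286).
The factor ψ**2 + 6*ψ/5 - 5/2 splits as (ψ - a)(ψ - a') with a = -3/5 + (1/10)*sqrt(286), a' = -3/5 - (1/10)*sqrt(286). At the order-1 pole a set g(ψ) = (ψ - a)*f(ψ) = [11/26] / (ψ - a').
Simple pole: residue = g(a) at a = -3/5 + (1/10)*sqrt(286), which is (5/676)*sqrt(286).
List the singular points by increasing real part (a conjugate pair: the negative imaginary part first).


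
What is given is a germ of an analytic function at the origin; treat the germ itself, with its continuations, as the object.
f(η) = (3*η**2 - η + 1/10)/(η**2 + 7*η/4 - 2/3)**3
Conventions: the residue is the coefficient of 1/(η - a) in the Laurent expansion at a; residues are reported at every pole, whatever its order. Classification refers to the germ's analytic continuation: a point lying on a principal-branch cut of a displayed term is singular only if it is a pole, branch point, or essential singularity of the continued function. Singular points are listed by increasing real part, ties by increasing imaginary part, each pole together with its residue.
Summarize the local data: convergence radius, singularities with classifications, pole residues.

Denominator factor (η**2 + 7*η/4 - 2/3)^3: discriminant 275/48, real irrational roots -7/8 + (5/24)*sqrt(33) and -7/8 - (5/24)*sqrt(33); poles of order 3, moduli -7/8 + (5/24)*sqrt(33) and 7/8 + (5/24)*sqrt(33).
The radius of convergence is the smallest modulus among the singular points: -7/8 + (5/24)*sqrt(33).
The factor η**2 + 7*η/4 - 2/3 splits as (η - a)(η - a') with a = -7/8 - (5/24)*sqrt(33), a' = -7/8 + (5/24)*sqrt(33). At the order-3 pole a set g(η) = (η - a)^3*f(η) = [3*η**2 - η + 1/10] / (η - a')^3.
Order-3 pole: residue = g''(a)/2; g''(-7/8 - (5/24)*sqrt(33)) = -(1017216/20796875)*sqrt(33), so the residue is -(508608/20796875)*sqrt(33).
The factor η**2 + 7*η/4 - 2/3 splits as (η - a)(η - a') with a = -7/8 + (5/24)*sqrt(33), a' = -7/8 - (5/24)*sqrt(33). At the order-3 pole a set g(η) = (η - a)^3*f(η) = [3*η**2 - η + 1/10] / (η - a')^3.
Order-3 pole: residue = g''(a)/2; g''(-7/8 + (5/24)*sqrt(33)) = (1017216/20796875)*sqrt(33), so the residue is (508608/20796875)*sqrt(33).
List the singular points by increasing real part (a conjugate pair: the negative imaginary part first).

Radius of convergence at 0: -7/8 + (5/24)*sqrt(33).
At -7/8 - (5/24)*sqrt(33): a pole of order 3; residue -(508608/20796875)*sqrt(33).
At -7/8 + (5/24)*sqrt(33): a pole of order 3; residue (508608/20796875)*sqrt(33).


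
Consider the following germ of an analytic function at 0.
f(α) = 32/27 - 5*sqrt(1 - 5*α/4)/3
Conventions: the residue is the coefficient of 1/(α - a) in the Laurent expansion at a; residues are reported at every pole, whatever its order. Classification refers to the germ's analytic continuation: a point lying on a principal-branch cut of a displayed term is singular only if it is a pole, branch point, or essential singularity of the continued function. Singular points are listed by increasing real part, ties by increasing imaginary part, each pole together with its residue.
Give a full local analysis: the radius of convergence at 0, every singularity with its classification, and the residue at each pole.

Branch term (-5/3)*sqrt(1 - α/(4/5)): its argument vanishes at α = 4/5, a square-root branch point, modulus 4/5.
The radius of convergence is the smallest modulus among the singular points: 4/5.

Radius of convergence at 0: 4/5.
At 4/5: an algebraic (square-root) branch point.


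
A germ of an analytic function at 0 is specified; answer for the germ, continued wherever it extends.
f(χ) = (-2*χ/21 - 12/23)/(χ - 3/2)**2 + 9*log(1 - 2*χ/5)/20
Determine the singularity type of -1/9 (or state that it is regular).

The point is a regular point.

Denominator factors: χ - 3/2 = -29/18 at χ = -1/9 — none vanishes.
Branch term log(1 - χ/(5/2)): argument at -1/9 is 47/45, nonzero, so -1/9 is not its branch point (a point on a principal cut is still regular for the continued germ).
So the germ continues analytically to -1/9.


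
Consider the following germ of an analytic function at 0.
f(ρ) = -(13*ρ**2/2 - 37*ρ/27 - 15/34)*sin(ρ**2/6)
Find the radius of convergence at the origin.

The radius of convergence is infinite.

The factor -sin(ρ**2/6) is entire and contributes no finite singular point.
The polynomial part has no poles.
No finite singular points: the Taylor series at 0 converges everywhere.


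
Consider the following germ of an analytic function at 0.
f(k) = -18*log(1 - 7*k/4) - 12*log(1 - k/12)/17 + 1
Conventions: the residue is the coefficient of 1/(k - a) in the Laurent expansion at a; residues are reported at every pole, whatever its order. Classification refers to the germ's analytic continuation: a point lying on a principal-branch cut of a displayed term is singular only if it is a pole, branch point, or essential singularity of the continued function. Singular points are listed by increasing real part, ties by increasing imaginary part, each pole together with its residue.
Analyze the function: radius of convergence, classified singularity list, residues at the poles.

Radius of convergence at 0: 4/7.
At 4/7: a logarithmic branch point.
At 12: a logarithmic branch point.

Branch term (-12/17)*log(1 - k/(12)): its argument vanishes at k = 12, a logarithmic branch point, modulus 12.
Branch term (-18)*log(1 - k/(4/7)): its argument vanishes at k = 4/7, a logarithmic branch point, modulus 4/7.
The radius of convergence is the smallest modulus among the singular points: 4/7.
List the singular points by increasing real part (a conjugate pair: the negative imaginary part first).


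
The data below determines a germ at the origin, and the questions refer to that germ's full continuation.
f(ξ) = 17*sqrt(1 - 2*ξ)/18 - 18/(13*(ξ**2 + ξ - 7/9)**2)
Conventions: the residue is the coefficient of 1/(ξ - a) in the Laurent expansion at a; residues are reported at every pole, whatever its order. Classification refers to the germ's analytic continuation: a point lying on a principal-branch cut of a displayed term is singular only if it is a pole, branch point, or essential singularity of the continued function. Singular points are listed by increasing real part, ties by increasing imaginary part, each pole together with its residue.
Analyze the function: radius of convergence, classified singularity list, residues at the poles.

Denominator factor (ξ**2 + ξ - 7/9)^2: discriminant 37/9, real irrational roots -1/2 + (1/6)*sqrt(37) and -1/2 - (1/6)*sqrt(37); poles of order 2, moduli -1/2 + (1/6)*sqrt(37) and 1/2 + (1/6)*sqrt(37).
Branch term (17/18)*sqrt(1 - ξ/(1/2)): its argument vanishes at ξ = 1/2, a square-root branch point, modulus 1/2.
The radius of convergence is the smallest modulus among the singular points: 1/2.
The branch term is analytic at -1/2 - (1/6)*sqrt(37) and contributes nothing to the residue; only the rational part matters.
The factor ξ**2 + ξ - 7/9 splits as (ξ - a)(ξ - a') with a = -1/2 - (1/6)*sqrt(37), a' = -1/2 + (1/6)*sqrt(37). At the order-2 pole a set g(ξ) = (ξ - a)^2*(rational part) = [-18/13] / (ξ - a')^2.
Order-2 pole: residue = g'(a); g'(-1/2 - (1/6)*sqrt(37)) = -(972/17797)*sqrt(37), so the residue is -(972/17797)*sqrt(37).
The branch term is analytic at -1/2 + (1/6)*sqrt(37) and contributes nothing to the residue; only the rational part matters.
The factor ξ**2 + ξ - 7/9 splits as (ξ - a)(ξ - a') with a = -1/2 + (1/6)*sqrt(37), a' = -1/2 - (1/6)*sqrt(37). At the order-2 pole a set g(ξ) = (ξ - a)^2*(rational part) = [-18/13] / (ξ - a')^2.
Order-2 pole: residue = g'(a); g'(-1/2 + (1/6)*sqrt(37)) = (972/17797)*sqrt(37), so the residue is (972/17797)*sqrt(37).
List the singular points by increasing real part (a conjugate pair: the negative imaginary part first).

Radius of convergence at 0: 1/2.
At -1/2 - (1/6)*sqrt(37): a pole of order 2; residue -(972/17797)*sqrt(37).
At 1/2: an algebraic (square-root) branch point.
At -1/2 + (1/6)*sqrt(37): a pole of order 2; residue (972/17797)*sqrt(37).


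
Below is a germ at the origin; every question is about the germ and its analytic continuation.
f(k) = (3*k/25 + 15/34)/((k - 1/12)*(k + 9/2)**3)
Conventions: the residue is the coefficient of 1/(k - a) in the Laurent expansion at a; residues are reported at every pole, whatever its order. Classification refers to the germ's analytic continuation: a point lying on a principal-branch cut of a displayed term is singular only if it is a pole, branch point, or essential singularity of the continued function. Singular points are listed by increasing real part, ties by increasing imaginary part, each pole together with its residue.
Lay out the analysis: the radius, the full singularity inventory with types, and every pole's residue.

Radius of convergence at 0: 1/12.
At -9/2: a pole of order 3; residue -331344/70709375.
At 1/12: a pole of order 1; residue 331344/70709375.

Denominator factor (k - 1/12): pole of order 1 at 1/12, modulus 1/12.
Denominator factor (k + 9/2)^3: pole of order 3 at -9/2, modulus 9/2.
The radius of convergence is the smallest modulus among the singular points: 1/12.
At the order-3 pole -9/2 set g(k) = (k - (-9/2))^3*f(k) = (3*k/25 + 15/34)/(k - 1/12).
Order-3 pole: residue = g''(a)/2; g''(-9/2) = -662688/70709375, so the residue is -331344/70709375.
At the order-1 pole 1/12 set g(k) = (k - (1/12))*f(k) = (3*k/25 + 15/34)/(k + 9/2)**3.
Simple pole: residue = g(a) at a = 1/12, which is 331344/70709375.
List the singular points by increasing real part (a conjugate pair: the negative imaginary part first).


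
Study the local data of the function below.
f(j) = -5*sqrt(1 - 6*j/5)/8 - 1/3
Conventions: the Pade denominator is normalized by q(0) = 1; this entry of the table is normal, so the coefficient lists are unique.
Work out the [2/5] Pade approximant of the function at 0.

The Pade approximant has numerator coefficients [-23/24, 3690657/2246140, -209299743/314459600]; denominator coefficients [1, -743049/561535, 444663/1511825, 23733/786149, 937737/157229800, 4191021/3930745000].

Taylor coefficients needed (expand at 0): a_0 = -23/24, a_1 = 3/8, a_2 = 9/80, a_3 = 27/400, a_4 = 81/1600, a_5 = 1701/40000, a_6 = 15309/400000, a_7 = 72171/2000000.
Write the denominator as Q(j) = 1 + q1*j + q2*j^2 + q3*j^3 + q4*j^4 + q5*j^5. Requiring Q*f - P = O(j^8) with deg P <= 2 kills the coefficients of j^3..j^7 in Q*f:
  j^3: a_3 + q1*a_2 + q2*a_1 + q3*a_0 = 0, i.e. 27/400 + (9/80)*q1 + (3/8)*q2 + (-23/24)*q3 = 0.
  j^4: a_4 + q1*a_3 + q2*a_2 + q3*a_1 + q4*a_0 = 0, i.e. 81/1600 + (27/400)*q1 + (9/80)*q2 + (3/8)*q3 + (-23/24)*q4 = 0.
  j^5: a_5 + q1*a_4 + q2*a_3 + q3*a_2 + q4*a_1 + q5*a_0 = 0, i.e. 1701/40000 + (81/1600)*q1 + (27/400)*q2 + (9/80)*q3 + (3/8)*q4 + (-23/24)*q5 = 0.
  j^6: a_6 + q1*a_5 + q2*a_4 + q3*a_3 + q4*a_2 + q5*a_1 = 0, i.e. 15309/400000 + (1701/40000)*q1 + (81/1600)*q2 + (27/400)*q3 + (9/80)*q4 + (3/8)*q5 = 0.
  j^7: a_7 + q1*a_6 + q2*a_5 + q3*a_4 + q4*a_3 + q5*a_2 = 0, i.e. 72171/2000000 + (15309/400000)*q1 + (1701/40000)*q2 + (81/1600)*q3 + (27/400)*q4 + (9/80)*q5 = 0.
Solving this linear system: q1 = -743049/561535, q2 = 444663/1511825, q3 = 23733/786149, q4 = 937737/157229800, q5 = 4191021/3930745000.
The numerator is Q*f truncated at degree 2: P0 = a_0 = -23/24; P1 = a_1 + q1*a_0 = 3690657/2246140; P2 = a_2 + q1*a_1 + q2*a_0 = -209299743/314459600.


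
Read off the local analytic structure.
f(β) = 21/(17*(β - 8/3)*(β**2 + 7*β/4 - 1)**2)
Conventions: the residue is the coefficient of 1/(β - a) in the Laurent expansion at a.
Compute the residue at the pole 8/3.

At the order-1 pole 8/3 set g(β) = (β - (8/3))*f(β) = 21/(17*(β**2 + 7*β/4 - 1)**2).
Simple pole: residue = g(a) at a = 8/3, which is 1701/159953.

The residue is 1701/159953.


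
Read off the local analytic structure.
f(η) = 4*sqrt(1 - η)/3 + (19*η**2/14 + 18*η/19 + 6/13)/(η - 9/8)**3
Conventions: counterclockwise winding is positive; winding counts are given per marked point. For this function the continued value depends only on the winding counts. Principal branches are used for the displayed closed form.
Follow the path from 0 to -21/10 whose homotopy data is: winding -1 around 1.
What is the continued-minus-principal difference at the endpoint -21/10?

The rational part is single-valued and drops out of the difference; each branch term changes only by its own monodromy.
(4/3)*sqrt(1 - η/(1)): winding -1 is odd, the square root flips sign, contributing -2*(4/3)*sqrt(1 - (-21/10)/(1)) = -2*(4/3)*sqrt(31/10) = -(4/15)*sqrt(310).
Summing the contributions at η = -21/10 gives -(4/15)*sqrt(310).

Continued minus principal equals -(4/15)*sqrt(310).


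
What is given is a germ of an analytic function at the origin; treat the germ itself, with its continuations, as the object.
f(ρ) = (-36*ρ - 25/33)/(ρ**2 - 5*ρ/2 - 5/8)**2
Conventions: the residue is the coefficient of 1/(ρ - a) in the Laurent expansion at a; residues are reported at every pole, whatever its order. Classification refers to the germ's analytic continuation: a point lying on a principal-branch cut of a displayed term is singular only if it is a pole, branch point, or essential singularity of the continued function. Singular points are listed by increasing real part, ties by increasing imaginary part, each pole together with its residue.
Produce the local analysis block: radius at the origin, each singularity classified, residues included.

Radius of convergence at 0: -5/4 + (1/4)*sqrt(35).
At 5/4 - (1/4)*sqrt(35): a pole of order 2; residue -(4832/8085)*sqrt(35).
At 5/4 + (1/4)*sqrt(35): a pole of order 2; residue (4832/8085)*sqrt(35).

Denominator factor (ρ**2 - 5*ρ/2 - 5/8)^2: discriminant 35/4, real irrational roots 5/4 + (1/4)*sqrt(35) and 5/4 - (1/4)*sqrt(35); poles of order 2, moduli 5/4 + (1/4)*sqrt(35) and -5/4 + (1/4)*sqrt(35).
The radius of convergence is the smallest modulus among the singular points: -5/4 + (1/4)*sqrt(35).
The factor ρ**2 - 5*ρ/2 - 5/8 splits as (ρ - a)(ρ - a') with a = 5/4 - (1/4)*sqrt(35), a' = 5/4 + (1/4)*sqrt(35). At the order-2 pole a set g(ρ) = (ρ - a)^2*f(ρ) = [-36*ρ - 25/33] / (ρ - a')^2.
Order-2 pole: residue = g'(a); g'(5/4 - (1/4)*sqrt(35)) = -(4832/8085)*sqrt(35), so the residue is -(4832/8085)*sqrt(35).
The factor ρ**2 - 5*ρ/2 - 5/8 splits as (ρ - a)(ρ - a') with a = 5/4 + (1/4)*sqrt(35), a' = 5/4 - (1/4)*sqrt(35). At the order-2 pole a set g(ρ) = (ρ - a)^2*f(ρ) = [-36*ρ - 25/33] / (ρ - a')^2.
Order-2 pole: residue = g'(a); g'(5/4 + (1/4)*sqrt(35)) = (4832/8085)*sqrt(35), so the residue is (4832/8085)*sqrt(35).
List the singular points by increasing real part (a conjugate pair: the negative imaginary part first).


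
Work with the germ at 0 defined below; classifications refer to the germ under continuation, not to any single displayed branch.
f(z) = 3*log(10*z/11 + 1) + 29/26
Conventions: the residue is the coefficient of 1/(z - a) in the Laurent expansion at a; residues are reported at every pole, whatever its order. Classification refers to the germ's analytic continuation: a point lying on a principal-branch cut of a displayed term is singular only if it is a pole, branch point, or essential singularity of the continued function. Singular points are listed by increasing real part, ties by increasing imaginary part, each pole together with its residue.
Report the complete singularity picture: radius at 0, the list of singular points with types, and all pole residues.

Branch term (3)*log(1 - z/(-11/10)): its argument vanishes at z = -11/10, a logarithmic branch point, modulus 11/10.
The radius of convergence is the smallest modulus among the singular points: 11/10.

Radius of convergence at 0: 11/10.
At -11/10: a logarithmic branch point.


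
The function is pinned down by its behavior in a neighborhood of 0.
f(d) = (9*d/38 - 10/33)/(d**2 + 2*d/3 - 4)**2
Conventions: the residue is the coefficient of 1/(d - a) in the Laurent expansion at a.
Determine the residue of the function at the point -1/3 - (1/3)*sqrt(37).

The factor d**2 + 2*d/3 - 4 splits as (d - a)(d - a') with a = -1/3 - (1/3)*sqrt(37), a' = -1/3 + (1/3)*sqrt(37). At the order-2 pole a set g(d) = (d - a)^2*f(d) = [9*d/38 - 10/33] / (d - a')^2.
Order-2 pole: residue = g'(a); g'(-1/3 - (1/3)*sqrt(37)) = -(4311/2288968)*sqrt(37), so the residue is -(4311/2288968)*sqrt(37).

The residue is -(4311/2288968)*sqrt(37).


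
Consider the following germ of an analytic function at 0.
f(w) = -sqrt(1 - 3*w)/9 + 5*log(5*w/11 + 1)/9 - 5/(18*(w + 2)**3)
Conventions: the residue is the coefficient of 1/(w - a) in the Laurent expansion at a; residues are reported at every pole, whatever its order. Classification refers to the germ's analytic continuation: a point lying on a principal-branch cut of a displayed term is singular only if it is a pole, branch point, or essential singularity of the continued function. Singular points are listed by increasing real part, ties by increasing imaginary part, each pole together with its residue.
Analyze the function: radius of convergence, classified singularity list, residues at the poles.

Denominator factor (w + 2)^3: pole of order 3 at -2, modulus 2.
Branch term (5/9)*log(1 - w/(-11/5)): its argument vanishes at w = -11/5, a logarithmic branch point, modulus 11/5.
Branch term (-1/9)*sqrt(1 - w/(1/3)): its argument vanishes at w = 1/3, a square-root branch point, modulus 1/3.
The radius of convergence is the smallest modulus among the singular points: 1/3.
The branch terms are analytic at -2 and contribute nothing to the residue; only the rational part matters.
At the order-3 pole -2 set g(w) = (w - (-2))^3*(rational part) = -5/18.
Order-3 pole: residue = g''(a)/2; g''(-2) = 0, so the residue is 0.
List the singular points by increasing real part (a conjugate pair: the negative imaginary part first).

Radius of convergence at 0: 1/3.
At -11/5: a logarithmic branch point.
At -2: a pole of order 3; residue 0.
At 1/3: an algebraic (square-root) branch point.


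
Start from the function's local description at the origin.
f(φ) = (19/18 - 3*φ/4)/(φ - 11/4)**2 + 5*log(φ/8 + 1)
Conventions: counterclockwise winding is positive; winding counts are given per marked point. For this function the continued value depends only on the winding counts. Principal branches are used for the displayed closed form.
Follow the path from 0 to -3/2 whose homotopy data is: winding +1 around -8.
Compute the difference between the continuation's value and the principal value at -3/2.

Continued minus principal equals (10)*pi*i.

The rational part is single-valued and drops out of the difference; each branch term changes only by its own monodromy.
(5)*log(1 - φ/(-8)): each positive loop around -8 adds 2*pi*i to the log, so winding +1 contributes (5)*(1)*2*pi*i = (10)*pi*i.
Summing the contributions at φ = -3/2 gives (10)*pi*i.


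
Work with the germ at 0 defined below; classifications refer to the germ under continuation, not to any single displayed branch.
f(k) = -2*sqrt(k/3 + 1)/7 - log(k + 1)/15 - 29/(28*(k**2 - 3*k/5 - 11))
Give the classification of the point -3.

The point is an algebraic (square-root) branch point.

The term (-2/7)*sqrt(1 - k/(-3)) has argument 1 - -3/(-3) = 0 at -3: a square-root (algebraic, two-sheeted) branch point; the remaining terms are analytic or single-valued there.


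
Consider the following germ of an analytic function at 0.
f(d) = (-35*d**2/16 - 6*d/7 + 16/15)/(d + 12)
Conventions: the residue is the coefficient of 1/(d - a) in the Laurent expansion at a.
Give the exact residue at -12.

The residue is -31883/105.

At the order-1 pole -12 set g(d) = (d - (-12))*f(d) = -35*d**2/16 - 6*d/7 + 16/15.
Simple pole: residue = g(a) at a = -12, which is -31883/105.


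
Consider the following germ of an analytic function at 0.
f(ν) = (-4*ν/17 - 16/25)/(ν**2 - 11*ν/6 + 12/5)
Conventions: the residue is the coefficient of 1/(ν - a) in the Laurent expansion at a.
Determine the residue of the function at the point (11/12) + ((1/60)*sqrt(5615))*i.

The residue is (-2/17) + ((2182/477275)*sqrt(5615))*i.

The factor ν**2 - 11*ν/6 + 12/5 splits as (ν - a)(ν - a') with a = (11/12) + ((1/60)*sqrt(5615))*i, a' = (11/12) - ((1/60)*sqrt(5615))*i. At the order-1 pole a set g(ν) = (ν - a)*f(ν) = [-4*ν/17 - 16/25] / (ν - a').
Simple pole: residue = g(a) at a = (11/12) + ((1/60)*sqrt(5615))*i, which is (-2/17) + ((2182/477275)*sqrt(5615))*i.


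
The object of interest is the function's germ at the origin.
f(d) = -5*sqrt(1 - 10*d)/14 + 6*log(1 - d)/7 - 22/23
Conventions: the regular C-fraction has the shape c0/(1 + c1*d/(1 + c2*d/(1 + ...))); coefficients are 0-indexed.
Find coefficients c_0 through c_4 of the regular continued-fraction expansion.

The regular C-fraction coefficients are [-423/322, 299/423, -55573/10998, -1384479/1444898, -1592099795/363780858].

Taylor coefficients (expand at 0): a_0 = -423/322, a_1 = 13/14, a_2 = 113/28, a_3 = 617/28, a_4 = 15601/112.
c0 = a_0 = -423/322. Peel one level at a time: if S = 1 + c*d/S' with S'(0) = 1, then c is the d-coefficient of S and S' = c*d/(S - 1).
S_1 = c0/f = 1 + (299/423)*d + (1278179/357858)*d^2 + ...; c1 = 299/423.
S_2 = c1*d/(S_1 - 1) = 1 + (-55573/10998)*d + (-3273/676)*d^2 + ...; c2 = -55573/10998.
S_3 = c2*d/(S_2 - 1) = 1 + (-1384479/1444898)*d + (-51804477945/12353433316)*d^2 + ...; c3 = -1384479/1444898.
S_4 = c3*d/(S_3 - 1) = 1 + (-1592099795/363780858)*d + ...; c4 = -1592099795/363780858.


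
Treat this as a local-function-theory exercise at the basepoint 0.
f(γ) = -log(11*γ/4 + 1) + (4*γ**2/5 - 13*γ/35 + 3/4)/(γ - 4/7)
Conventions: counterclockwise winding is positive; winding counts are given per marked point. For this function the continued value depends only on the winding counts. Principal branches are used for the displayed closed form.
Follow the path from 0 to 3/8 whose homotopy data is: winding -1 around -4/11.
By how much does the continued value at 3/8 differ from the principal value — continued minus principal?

The rational part is single-valued and drops out of the difference; each branch term changes only by its own monodromy.
(-1)*log(1 - γ/(-4/11)): each positive loop around -4/11 adds 2*pi*i to the log, so winding -1 contributes (-1)*(-1)*2*pi*i = (2)*pi*i.
Summing the contributions at γ = 3/8 gives (2)*pi*i.

Continued minus principal equals (2)*pi*i.


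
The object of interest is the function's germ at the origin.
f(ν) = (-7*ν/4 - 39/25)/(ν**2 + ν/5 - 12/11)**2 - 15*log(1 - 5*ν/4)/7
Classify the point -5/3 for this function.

The point is a regular point.

Denominator factors: ν**2 + ν/5 - 12/11 = 134/99 at ν = -5/3 — none vanishes.
Branch term log(1 - ν/(4/5)): argument at -5/3 is 37/12, nonzero, so -5/3 is not its branch point (a point on a principal cut is still regular for the continued germ).
So the germ continues analytically to -5/3.


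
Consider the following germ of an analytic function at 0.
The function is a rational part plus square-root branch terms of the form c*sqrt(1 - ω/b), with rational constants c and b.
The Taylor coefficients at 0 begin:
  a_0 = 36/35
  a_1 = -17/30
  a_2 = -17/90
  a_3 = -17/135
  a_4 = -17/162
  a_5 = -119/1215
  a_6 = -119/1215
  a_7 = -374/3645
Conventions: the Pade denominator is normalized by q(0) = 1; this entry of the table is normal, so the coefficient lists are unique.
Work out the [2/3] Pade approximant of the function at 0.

The Pade approximant has numerator coefficients [36/35, -58801/32550, 27553/39060]; denominator coefficients [1, -1121/930, 191/930, 119/8370].

Taylor coefficients needed (read off): a_0 = 36/35, a_1 = -17/30, a_2 = -17/90, a_3 = -17/135, a_4 = -17/162, a_5 = -119/1215.
Write the denominator as Q(ω) = 1 + q1*ω + q2*ω^2 + q3*ω^3. Requiring Q*f - P = O(ω^6) with deg P <= 2 kills the coefficients of ω^3..ω^5 in Q*f:
  ω^3: a_3 + q1*a_2 + q2*a_1 + q3*a_0 = 0, i.e. -17/135 + (-17/90)*q1 + (-17/30)*q2 + (36/35)*q3 = 0.
  ω^4: a_4 + q1*a_3 + q2*a_2 + q3*a_1 = 0, i.e. -17/162 + (-17/135)*q1 + (-17/90)*q2 + (-17/30)*q3 = 0.
  ω^5: a_5 + q1*a_4 + q2*a_3 + q3*a_2 = 0, i.e. -119/1215 + (-17/162)*q1 + (-17/135)*q2 + (-17/90)*q3 = 0.
Solving this linear system: q1 = -1121/930, q2 = 191/930, q3 = 119/8370.
The numerator is Q*f truncated at degree 2: P0 = a_0 = 36/35; P1 = a_1 + q1*a_0 = -58801/32550; P2 = a_2 + q1*a_1 + q2*a_0 = 27553/39060.
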